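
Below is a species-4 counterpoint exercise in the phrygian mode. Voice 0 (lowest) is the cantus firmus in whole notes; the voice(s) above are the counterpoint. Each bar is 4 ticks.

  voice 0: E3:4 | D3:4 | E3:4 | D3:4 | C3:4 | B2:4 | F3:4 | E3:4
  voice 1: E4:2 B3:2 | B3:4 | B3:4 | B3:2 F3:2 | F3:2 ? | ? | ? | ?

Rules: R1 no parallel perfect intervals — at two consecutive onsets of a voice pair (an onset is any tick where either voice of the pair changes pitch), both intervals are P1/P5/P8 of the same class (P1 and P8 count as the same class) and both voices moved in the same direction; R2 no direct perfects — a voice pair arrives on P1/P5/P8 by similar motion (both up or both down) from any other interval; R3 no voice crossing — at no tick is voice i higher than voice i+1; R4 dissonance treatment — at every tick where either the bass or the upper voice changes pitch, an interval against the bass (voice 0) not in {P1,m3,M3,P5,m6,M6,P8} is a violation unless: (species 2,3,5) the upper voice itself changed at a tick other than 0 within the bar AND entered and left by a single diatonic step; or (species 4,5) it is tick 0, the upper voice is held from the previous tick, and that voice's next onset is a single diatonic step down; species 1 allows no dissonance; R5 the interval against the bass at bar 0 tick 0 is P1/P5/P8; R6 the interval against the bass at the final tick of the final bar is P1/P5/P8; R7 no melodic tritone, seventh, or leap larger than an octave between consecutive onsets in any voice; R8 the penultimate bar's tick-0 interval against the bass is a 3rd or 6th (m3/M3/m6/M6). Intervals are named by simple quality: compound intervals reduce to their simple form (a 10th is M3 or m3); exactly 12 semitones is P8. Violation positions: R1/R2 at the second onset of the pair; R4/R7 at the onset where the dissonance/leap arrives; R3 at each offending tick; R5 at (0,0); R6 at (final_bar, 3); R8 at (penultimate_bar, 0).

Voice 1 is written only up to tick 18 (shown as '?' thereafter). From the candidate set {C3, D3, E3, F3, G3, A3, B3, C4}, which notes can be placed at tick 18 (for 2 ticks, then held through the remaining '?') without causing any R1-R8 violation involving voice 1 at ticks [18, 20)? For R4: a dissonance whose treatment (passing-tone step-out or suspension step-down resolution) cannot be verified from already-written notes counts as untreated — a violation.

C3: legal
D3: violates R4
E3: legal
F3: legal
G3: legal
A3: legal
B3: violates R4,R7
C4: legal

{A3, C3, C4, E3, F3, G3}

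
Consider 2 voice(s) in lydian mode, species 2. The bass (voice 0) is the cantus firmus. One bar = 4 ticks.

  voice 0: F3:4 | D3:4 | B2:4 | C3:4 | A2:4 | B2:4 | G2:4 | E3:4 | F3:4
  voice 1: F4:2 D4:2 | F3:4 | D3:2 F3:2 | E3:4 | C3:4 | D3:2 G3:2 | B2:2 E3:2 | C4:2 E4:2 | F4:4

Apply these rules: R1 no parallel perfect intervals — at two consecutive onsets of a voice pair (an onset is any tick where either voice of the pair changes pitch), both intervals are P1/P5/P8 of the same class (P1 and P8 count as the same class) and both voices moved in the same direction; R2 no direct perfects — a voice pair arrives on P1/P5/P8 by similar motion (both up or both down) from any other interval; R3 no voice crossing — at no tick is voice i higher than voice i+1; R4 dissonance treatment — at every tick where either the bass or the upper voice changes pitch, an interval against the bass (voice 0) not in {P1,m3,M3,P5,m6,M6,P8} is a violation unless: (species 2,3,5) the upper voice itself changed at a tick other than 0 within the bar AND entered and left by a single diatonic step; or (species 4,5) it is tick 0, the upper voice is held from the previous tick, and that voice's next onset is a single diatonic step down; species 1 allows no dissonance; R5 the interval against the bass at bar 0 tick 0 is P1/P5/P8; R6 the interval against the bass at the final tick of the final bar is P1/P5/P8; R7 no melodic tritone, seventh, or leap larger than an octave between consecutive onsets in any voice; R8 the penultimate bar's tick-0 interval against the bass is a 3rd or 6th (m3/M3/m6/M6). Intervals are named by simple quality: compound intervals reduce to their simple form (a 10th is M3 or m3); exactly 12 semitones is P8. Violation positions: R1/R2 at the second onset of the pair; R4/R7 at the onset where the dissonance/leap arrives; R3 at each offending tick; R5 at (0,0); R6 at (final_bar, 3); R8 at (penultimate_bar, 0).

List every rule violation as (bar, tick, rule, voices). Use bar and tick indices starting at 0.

(2, 2, R4, (0, 1))
(8, 0, R1, (0, 1))

bar 0: v0=F3 v1=F4 downbeat P8
bar 1: v0=D3 v1=F3 downbeat m3
bar 2: v0=B2 v1=D3 downbeat m3
bar 3: v0=C3 v1=E3 downbeat M3
bar 4: v0=A2 v1=C3 downbeat m3
bar 5: v0=B2 v1=D3 downbeat m3
bar 6: v0=G2 v1=B2 downbeat M3
bar 7: v0=E3 v1=C4 downbeat m6
bar 8: v0=F3 v1=F4 downbeat P8
  -> R4 @ bar 2 tick 2 v(0, 1): B2/F3 TT untreated
  -> R1 @ bar 8 tick 0 v(0, 1): E3/E4 P8 -> F3/F4 P8 similar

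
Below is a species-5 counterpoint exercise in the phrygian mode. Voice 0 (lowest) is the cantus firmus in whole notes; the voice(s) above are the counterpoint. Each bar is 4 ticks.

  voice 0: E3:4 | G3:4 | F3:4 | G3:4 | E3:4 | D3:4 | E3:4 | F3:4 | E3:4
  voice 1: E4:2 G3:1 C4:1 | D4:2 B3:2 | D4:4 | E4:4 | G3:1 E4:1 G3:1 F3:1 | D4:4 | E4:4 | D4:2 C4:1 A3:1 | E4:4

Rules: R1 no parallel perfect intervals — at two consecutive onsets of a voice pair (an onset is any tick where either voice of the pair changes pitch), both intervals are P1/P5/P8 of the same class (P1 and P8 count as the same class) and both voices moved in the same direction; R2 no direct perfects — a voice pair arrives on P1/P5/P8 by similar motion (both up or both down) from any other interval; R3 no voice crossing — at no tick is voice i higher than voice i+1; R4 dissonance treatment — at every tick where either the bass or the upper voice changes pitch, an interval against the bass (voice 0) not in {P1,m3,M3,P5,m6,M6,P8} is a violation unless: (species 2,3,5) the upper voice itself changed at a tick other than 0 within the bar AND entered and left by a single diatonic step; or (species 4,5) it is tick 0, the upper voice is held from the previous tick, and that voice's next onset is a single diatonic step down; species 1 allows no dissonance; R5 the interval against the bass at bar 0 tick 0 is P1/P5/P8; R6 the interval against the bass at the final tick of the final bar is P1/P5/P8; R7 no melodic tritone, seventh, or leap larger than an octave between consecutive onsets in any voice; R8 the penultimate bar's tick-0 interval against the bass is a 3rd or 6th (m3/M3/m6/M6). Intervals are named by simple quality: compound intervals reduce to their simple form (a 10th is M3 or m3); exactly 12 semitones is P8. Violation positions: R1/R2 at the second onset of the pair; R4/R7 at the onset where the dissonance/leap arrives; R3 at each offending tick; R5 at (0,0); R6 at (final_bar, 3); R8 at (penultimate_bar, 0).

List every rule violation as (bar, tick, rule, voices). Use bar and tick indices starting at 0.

(1, 0, R2, (0, 1))
(4, 3, R4, (0, 1))
(6, 0, R1, (0, 1))

bar 0: v0=E3 v1=E4 downbeat P8
bar 1: v0=G3 v1=D4 downbeat P5
bar 2: v0=F3 v1=D4 downbeat M6
bar 3: v0=G3 v1=E4 downbeat M6
bar 4: v0=E3 v1=G3 downbeat m3
bar 5: v0=D3 v1=D4 downbeat P8
bar 6: v0=E3 v1=E4 downbeat P8
bar 7: v0=F3 v1=D4 downbeat M6
bar 8: v0=E3 v1=E4 downbeat P8
  -> R2 @ bar 1 tick 0 v(0, 1): E3/C4 m6 -> G3/D4 P5 similar
  -> R4 @ bar 4 tick 3 v(0, 1): E3/F3 m2 untreated
  -> R1 @ bar 6 tick 0 v(0, 1): D3/D4 P8 -> E3/E4 P8 similar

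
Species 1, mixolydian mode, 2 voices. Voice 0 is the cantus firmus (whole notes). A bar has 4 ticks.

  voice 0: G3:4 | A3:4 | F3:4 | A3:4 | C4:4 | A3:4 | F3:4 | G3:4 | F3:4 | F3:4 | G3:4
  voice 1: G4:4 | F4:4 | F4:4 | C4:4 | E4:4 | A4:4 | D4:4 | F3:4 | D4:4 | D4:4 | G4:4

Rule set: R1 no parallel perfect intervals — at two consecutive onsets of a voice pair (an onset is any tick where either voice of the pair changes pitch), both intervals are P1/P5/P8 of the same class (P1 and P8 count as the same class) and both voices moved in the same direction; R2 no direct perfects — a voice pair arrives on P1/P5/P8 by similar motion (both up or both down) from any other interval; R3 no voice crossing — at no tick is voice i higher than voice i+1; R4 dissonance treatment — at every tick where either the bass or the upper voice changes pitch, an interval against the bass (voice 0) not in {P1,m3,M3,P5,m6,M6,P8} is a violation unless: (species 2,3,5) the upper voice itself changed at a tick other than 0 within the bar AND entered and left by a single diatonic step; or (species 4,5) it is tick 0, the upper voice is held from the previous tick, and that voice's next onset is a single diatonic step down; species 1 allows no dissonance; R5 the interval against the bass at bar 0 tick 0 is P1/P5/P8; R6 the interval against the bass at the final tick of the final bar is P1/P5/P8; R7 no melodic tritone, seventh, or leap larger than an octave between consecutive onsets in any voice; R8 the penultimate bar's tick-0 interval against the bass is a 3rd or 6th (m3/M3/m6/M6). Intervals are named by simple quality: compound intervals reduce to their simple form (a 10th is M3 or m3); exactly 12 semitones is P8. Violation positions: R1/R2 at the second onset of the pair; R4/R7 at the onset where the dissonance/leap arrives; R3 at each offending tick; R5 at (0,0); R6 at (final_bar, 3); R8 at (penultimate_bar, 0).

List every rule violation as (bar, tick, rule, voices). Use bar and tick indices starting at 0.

bar 0: v0=G3 v1=G4 downbeat P8
bar 1: v0=A3 v1=F4 downbeat m6
bar 2: v0=F3 v1=F4 downbeat P8
bar 3: v0=A3 v1=C4 downbeat m3
bar 4: v0=C4 v1=E4 downbeat M3
bar 5: v0=A3 v1=A4 downbeat P8
bar 6: v0=F3 v1=D4 downbeat M6
bar 7: v0=G3 v1=F3 downbeat M2
bar 8: v0=F3 v1=D4 downbeat M6
bar 9: v0=F3 v1=D4 downbeat M6
bar 10: v0=G3 v1=G4 downbeat P8
  -> R3 @ bar 7 tick 0 v(0, 1): G3 above F3
  -> R4 @ bar 7 tick 0 v(0, 1): G3/F3 M2 untreated
  -> R3 @ bar 7 tick 1 v(0, 1): G3 above F3
  -> R3 @ bar 7 tick 2 v(0, 1): G3 above F3
  -> R3 @ bar 7 tick 3 v(0, 1): G3 above F3
  -> R2 @ bar 10 tick 0 v(0, 1): F3/D4 M6 -> G3/G4 P8 similar

(7, 0, R3, (0, 1))
(7, 0, R4, (0, 1))
(7, 1, R3, (0, 1))
(7, 2, R3, (0, 1))
(7, 3, R3, (0, 1))
(10, 0, R2, (0, 1))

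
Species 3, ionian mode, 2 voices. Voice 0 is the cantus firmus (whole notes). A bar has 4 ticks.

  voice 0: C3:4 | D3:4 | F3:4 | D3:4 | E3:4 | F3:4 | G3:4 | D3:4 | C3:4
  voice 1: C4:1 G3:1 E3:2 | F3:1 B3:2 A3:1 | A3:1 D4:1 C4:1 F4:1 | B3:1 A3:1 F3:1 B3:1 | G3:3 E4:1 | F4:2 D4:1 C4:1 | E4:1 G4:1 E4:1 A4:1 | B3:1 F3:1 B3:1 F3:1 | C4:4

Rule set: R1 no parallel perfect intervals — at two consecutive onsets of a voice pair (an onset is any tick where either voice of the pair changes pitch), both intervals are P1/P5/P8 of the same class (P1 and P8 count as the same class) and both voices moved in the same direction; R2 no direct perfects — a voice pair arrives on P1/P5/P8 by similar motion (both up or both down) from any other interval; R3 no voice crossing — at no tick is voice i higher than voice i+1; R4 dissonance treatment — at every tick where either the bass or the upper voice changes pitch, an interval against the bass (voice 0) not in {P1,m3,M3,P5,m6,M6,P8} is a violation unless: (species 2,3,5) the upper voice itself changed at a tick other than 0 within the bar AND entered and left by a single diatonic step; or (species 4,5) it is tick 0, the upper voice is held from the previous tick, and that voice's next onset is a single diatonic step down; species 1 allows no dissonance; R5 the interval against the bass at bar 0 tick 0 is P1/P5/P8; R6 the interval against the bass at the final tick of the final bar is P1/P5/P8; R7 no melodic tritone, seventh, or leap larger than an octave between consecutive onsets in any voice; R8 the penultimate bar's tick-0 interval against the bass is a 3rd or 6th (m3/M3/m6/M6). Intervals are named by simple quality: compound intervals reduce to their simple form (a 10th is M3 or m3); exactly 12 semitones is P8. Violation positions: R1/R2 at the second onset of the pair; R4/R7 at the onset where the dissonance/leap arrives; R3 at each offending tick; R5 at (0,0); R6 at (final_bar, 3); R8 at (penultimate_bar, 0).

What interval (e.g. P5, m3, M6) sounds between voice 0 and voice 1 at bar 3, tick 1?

P5

voice 0=D3 voice 1=A3 -> P5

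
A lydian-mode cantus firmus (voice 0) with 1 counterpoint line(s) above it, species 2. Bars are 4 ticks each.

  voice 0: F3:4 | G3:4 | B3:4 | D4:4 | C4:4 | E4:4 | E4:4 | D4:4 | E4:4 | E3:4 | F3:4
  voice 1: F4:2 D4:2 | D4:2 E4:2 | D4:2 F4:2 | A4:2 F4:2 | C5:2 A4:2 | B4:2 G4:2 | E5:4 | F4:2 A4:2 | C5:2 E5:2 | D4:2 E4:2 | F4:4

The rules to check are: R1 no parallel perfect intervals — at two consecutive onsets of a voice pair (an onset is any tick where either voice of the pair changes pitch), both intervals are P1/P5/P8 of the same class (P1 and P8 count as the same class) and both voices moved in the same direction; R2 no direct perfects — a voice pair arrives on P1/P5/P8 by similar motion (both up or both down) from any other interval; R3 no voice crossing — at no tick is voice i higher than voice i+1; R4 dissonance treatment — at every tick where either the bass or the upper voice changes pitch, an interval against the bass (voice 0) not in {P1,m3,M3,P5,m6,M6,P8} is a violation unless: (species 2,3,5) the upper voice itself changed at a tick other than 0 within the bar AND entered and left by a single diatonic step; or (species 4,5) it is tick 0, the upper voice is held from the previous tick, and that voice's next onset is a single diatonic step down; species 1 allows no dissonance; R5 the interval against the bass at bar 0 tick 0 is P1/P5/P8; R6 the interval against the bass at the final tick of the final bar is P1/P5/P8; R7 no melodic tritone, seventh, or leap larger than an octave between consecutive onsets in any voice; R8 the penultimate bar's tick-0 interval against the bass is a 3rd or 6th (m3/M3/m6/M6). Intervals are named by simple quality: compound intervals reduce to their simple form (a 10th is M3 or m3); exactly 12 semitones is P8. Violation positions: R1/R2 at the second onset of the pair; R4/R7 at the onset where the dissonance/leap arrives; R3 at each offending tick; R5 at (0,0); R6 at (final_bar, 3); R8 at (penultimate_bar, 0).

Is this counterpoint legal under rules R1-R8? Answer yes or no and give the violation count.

bar 0: v0=F3 v1=F4 (P8)
bar 1: v0=G3 v1=D4 (P5)
bar 2: v0=B3 v1=D4 (m3)
bar 3: v0=D4 v1=A4 (P5)
bar 4: v0=C4 v1=C5 (P8)
bar 5: v0=E4 v1=B4 (P5)
bar 6: v0=E4 v1=E5 (P8)
bar 7: v0=D4 v1=F4 (m3)
bar 8: v0=E4 v1=C5 (m6)
bar 9: v0=E3 v1=D4 (m7)
bar 10: v0=F3 v1=F4 (P8)
  R4 @ bar2.2: B3/F4 TT untreated
  R2 @ bar3.0: B3/F4 TT -> D4/A4 P5 similar
  R2 @ bar5.0: C4/A4 M6 -> E4/B4 P5 similar
  R7 @ bar7.0: E5->F4 leap 11st
  R4 @ bar9.0: E3/D4 m7 untreated
  R7 @ bar9.0: E5->D4 leap 14st
  R8 @ bar9.0: penult m7 not 3rd/6th
  R1 @ bar10.0: E3/E4 P8 -> F3/F4 P8 similar

No (8 violations)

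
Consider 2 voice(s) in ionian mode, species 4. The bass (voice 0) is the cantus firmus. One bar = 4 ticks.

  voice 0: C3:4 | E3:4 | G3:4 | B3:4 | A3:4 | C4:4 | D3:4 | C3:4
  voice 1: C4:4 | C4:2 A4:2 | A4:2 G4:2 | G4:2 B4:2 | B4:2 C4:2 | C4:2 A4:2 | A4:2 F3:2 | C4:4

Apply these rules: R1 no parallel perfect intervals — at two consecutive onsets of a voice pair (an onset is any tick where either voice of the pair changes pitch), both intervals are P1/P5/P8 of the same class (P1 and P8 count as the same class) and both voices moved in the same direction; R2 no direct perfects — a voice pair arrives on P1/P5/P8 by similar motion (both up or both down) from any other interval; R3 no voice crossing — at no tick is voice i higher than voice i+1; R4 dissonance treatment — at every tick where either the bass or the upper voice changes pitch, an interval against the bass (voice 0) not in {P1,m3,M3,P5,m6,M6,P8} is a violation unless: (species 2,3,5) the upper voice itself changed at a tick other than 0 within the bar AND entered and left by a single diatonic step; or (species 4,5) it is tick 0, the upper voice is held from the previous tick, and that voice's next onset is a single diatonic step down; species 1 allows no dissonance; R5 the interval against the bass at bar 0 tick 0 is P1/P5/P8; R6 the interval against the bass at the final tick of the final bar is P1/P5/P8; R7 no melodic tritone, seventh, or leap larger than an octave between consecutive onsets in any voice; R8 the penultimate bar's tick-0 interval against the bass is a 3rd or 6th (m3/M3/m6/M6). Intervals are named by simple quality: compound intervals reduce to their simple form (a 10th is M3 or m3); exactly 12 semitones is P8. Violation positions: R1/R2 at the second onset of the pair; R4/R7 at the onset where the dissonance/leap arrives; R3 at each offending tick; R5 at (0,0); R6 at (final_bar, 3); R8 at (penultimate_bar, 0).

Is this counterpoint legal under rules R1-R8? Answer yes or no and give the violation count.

No (6 violations)

bar 0: v0=C3 v1=C4 (P8)
bar 1: v0=E3 v1=C4 (m6)
bar 2: v0=G3 v1=A4 (M2)
bar 3: v0=B3 v1=G4 (m6)
bar 4: v0=A3 v1=B4 (M2)
bar 5: v0=C4 v1=C4 (P1)
bar 6: v0=D3 v1=A4 (P5)
bar 7: v0=C3 v1=C4 (P8)
  R4 @ bar1.2: E3/A4 P4 untreated
  R4 @ bar4.0: A3/B4 M2 untreated
  R7 @ bar4.2: B4->C4 leap 11st
  R7 @ bar6.0: C4->D3 leap 10st
  R8 @ bar6.0: penult P5 not 3rd/6th
  R7 @ bar6.2: A4->F3 leap 16st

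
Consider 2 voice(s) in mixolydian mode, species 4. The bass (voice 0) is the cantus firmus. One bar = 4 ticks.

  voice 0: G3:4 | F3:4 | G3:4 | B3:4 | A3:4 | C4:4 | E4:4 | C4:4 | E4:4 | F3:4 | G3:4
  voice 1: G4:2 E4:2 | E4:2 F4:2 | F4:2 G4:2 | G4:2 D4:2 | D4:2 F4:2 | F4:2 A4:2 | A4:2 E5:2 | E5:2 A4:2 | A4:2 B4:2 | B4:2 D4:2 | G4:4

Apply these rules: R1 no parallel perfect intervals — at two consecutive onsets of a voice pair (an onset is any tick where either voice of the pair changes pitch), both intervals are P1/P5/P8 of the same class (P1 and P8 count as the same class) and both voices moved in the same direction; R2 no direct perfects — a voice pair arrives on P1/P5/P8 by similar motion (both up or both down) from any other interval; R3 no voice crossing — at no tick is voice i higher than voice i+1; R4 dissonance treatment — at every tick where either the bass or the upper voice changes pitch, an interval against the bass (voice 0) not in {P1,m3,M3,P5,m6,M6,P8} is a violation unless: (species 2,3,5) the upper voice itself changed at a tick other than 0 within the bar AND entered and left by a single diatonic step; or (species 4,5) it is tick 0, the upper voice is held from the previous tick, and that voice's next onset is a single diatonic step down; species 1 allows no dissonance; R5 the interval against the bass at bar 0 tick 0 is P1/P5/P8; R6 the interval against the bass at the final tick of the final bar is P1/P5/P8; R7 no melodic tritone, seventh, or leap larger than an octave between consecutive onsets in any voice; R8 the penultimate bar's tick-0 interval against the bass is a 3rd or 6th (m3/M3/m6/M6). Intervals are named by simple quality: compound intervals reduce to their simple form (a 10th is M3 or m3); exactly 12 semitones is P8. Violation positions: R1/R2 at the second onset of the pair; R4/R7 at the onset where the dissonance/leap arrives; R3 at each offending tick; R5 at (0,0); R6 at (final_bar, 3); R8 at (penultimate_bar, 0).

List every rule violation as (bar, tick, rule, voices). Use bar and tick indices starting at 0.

bar 0: v0=G3 v1=G4 downbeat P8
bar 1: v0=F3 v1=E4 downbeat M7
bar 2: v0=G3 v1=F4 downbeat m7
bar 3: v0=B3 v1=G4 downbeat m6
bar 4: v0=A3 v1=D4 downbeat P4
bar 5: v0=C4 v1=F4 downbeat P4
bar 6: v0=E4 v1=A4 downbeat P4
bar 7: v0=C4 v1=E5 downbeat M3
bar 8: v0=E4 v1=A4 downbeat P4
bar 9: v0=F3 v1=B4 downbeat TT
bar 10: v0=G3 v1=G4 downbeat P8
  -> R4 @ bar 1 tick 0 v(0, 1): F3/E4 M7 untreated
  -> R4 @ bar 2 tick 0 v(0, 1): G3/F4 m7 untreated
  -> R4 @ bar 4 tick 0 v(0, 1): A3/D4 P4 untreated
  -> R4 @ bar 5 tick 0 v(0, 1): C4/F4 P4 untreated
  -> R4 @ bar 6 tick 0 v(0, 1): E4/A4 P4 untreated
  -> R4 @ bar 8 tick 0 v(0, 1): E4/A4 P4 untreated
  -> R4 @ bar 9 tick 0 v(0, 1): F3/B4 TT untreated
  -> R7 @ bar 9 tick 0 v(0,): E4->F3 leap 11st
  -> R8 @ bar 9 tick 0 v(0, 1): penult TT not 3rd/6th
  -> R2 @ bar 10 tick 0 v(0, 1): F3/D4 M6 -> G3/G4 P8 similar

(1, 0, R4, (0, 1))
(2, 0, R4, (0, 1))
(4, 0, R4, (0, 1))
(5, 0, R4, (0, 1))
(6, 0, R4, (0, 1))
(8, 0, R4, (0, 1))
(9, 0, R4, (0, 1))
(9, 0, R7, (0,))
(9, 0, R8, (0, 1))
(10, 0, R2, (0, 1))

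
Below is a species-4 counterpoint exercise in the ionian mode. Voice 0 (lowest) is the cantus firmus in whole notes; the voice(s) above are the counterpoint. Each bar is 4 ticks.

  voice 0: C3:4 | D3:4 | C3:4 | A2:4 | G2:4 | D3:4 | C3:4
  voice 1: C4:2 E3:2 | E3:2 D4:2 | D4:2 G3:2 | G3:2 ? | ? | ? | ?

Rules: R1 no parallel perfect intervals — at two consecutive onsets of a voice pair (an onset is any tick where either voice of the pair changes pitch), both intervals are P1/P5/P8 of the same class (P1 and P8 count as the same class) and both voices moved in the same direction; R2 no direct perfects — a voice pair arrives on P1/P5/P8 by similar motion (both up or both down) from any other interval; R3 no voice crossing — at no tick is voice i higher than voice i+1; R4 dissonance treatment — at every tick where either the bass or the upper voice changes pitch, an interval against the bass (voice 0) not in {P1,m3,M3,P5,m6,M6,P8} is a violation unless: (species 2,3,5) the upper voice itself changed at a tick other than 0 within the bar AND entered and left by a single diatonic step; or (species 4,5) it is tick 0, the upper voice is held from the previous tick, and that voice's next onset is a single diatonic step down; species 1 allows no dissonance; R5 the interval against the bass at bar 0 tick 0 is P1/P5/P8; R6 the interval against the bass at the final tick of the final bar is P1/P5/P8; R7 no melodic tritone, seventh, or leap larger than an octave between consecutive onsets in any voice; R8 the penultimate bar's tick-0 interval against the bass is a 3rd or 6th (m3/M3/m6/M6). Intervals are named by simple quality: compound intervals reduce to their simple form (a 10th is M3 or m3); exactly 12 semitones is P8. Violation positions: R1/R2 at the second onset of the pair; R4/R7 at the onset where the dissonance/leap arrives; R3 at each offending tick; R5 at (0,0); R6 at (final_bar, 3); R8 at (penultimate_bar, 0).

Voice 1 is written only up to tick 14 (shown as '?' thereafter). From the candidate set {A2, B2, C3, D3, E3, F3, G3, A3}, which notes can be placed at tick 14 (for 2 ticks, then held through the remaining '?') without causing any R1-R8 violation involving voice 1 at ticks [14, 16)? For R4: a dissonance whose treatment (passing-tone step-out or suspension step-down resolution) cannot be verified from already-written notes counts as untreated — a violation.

A2: violates R7
B2: violates R4
C3: legal
D3: violates R4
E3: legal
F3: legal
G3: legal
A3: legal

{A3, C3, E3, F3, G3}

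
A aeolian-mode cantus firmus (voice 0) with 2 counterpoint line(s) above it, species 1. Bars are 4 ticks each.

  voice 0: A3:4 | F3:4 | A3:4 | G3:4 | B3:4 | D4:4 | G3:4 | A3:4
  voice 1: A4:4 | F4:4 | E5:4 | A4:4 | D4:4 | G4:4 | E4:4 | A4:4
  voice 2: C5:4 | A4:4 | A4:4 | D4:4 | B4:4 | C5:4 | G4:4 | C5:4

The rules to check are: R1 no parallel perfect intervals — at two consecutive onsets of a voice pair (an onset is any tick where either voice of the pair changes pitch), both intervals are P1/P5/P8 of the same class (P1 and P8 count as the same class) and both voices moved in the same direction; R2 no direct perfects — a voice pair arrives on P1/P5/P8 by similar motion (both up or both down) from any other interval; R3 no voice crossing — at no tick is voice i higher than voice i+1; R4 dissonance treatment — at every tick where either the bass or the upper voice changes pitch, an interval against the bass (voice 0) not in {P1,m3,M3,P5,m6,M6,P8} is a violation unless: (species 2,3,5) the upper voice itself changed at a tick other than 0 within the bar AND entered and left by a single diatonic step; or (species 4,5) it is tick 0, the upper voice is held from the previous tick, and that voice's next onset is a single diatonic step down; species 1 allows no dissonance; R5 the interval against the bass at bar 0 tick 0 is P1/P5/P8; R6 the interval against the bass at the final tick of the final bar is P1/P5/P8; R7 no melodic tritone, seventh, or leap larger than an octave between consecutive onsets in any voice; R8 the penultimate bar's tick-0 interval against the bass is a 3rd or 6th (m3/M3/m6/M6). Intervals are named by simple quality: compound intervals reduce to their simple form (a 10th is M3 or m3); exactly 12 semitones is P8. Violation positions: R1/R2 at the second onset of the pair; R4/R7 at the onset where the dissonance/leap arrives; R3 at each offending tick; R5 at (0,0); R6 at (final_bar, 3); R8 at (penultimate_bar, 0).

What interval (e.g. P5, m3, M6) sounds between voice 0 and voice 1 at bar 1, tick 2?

P8

voice 0=F3 voice 1=F4 -> P8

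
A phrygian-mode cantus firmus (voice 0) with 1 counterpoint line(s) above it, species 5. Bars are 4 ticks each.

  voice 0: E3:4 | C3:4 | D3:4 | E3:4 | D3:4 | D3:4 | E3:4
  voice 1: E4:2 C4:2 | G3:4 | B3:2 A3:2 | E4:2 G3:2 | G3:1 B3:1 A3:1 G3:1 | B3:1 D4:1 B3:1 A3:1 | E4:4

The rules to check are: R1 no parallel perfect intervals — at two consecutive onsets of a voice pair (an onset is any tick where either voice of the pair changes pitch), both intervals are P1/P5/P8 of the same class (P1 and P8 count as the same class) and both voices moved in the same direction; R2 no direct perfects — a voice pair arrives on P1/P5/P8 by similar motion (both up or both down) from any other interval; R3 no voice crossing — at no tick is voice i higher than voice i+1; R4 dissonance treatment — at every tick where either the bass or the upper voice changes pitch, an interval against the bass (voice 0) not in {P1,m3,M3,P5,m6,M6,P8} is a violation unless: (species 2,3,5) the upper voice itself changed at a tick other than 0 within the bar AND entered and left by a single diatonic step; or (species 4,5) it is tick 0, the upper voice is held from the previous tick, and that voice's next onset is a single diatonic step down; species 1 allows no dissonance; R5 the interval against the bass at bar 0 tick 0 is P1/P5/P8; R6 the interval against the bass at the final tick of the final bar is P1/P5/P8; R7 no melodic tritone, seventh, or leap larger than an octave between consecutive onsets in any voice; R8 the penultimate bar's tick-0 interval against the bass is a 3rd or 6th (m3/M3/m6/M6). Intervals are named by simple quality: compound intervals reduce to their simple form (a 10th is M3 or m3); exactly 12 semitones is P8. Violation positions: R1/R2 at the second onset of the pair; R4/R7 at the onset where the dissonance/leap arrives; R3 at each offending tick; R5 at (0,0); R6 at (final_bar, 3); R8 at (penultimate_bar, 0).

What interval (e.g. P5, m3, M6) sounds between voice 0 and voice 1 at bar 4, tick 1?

M6

voice 0=D3 voice 1=B3 -> M6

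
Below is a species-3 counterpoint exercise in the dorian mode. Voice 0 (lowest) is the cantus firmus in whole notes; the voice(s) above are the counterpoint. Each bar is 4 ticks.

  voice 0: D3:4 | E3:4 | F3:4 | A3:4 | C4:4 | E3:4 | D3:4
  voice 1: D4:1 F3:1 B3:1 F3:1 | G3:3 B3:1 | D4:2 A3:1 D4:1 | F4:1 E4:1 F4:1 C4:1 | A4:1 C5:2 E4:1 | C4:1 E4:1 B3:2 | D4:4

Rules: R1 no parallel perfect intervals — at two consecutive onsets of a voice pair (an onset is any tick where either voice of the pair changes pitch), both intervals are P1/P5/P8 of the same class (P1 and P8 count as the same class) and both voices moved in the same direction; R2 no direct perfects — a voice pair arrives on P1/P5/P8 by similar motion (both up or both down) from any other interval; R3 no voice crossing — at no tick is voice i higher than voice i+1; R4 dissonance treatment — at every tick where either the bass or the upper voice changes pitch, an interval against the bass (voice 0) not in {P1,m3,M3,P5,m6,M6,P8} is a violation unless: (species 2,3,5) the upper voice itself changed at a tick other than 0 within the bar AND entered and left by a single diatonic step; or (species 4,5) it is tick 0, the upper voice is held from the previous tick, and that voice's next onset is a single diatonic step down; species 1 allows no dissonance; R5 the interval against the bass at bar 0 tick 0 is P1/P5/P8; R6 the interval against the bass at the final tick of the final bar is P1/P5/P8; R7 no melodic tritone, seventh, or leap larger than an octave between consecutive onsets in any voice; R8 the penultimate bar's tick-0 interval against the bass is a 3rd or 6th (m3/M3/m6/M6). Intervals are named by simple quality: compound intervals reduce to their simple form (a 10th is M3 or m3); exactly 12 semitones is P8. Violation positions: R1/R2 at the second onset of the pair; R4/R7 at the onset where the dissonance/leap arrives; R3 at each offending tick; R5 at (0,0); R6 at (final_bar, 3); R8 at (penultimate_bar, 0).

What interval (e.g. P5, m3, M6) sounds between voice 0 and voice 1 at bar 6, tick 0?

voice 0=D3 voice 1=D4 -> P8

P8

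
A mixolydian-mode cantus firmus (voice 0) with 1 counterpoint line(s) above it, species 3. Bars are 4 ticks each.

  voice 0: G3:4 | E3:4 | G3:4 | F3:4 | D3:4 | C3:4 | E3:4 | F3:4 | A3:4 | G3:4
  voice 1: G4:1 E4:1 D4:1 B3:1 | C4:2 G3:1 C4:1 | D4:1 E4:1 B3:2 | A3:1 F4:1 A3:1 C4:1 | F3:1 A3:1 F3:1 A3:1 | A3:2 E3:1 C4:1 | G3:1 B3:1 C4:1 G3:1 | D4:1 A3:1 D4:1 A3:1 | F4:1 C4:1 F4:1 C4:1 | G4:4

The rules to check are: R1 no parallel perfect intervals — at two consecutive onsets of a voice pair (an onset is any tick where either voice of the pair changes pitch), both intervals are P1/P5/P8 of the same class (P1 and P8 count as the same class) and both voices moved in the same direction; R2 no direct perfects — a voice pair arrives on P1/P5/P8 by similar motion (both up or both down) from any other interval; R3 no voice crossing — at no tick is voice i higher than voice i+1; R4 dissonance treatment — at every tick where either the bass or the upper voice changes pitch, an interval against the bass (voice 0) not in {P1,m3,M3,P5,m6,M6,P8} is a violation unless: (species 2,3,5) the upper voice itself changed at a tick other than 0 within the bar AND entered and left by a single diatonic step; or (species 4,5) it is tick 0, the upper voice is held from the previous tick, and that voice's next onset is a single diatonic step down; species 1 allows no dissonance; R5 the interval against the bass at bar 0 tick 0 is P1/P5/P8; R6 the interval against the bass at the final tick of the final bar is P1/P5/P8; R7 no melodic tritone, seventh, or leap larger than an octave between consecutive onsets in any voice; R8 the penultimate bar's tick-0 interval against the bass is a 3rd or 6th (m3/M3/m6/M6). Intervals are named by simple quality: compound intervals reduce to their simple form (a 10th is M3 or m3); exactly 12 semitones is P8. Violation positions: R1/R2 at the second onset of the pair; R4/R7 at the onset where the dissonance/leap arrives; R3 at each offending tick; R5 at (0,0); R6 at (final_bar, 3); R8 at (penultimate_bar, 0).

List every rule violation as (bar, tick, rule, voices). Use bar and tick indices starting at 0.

bar 0: v0=G3 v1=G4 downbeat P8
bar 1: v0=E3 v1=C4 downbeat m6
bar 2: v0=G3 v1=D4 downbeat P5
bar 3: v0=F3 v1=A3 downbeat M3
bar 4: v0=D3 v1=F3 downbeat m3
bar 5: v0=C3 v1=A3 downbeat M6
bar 6: v0=E3 v1=G3 downbeat m3
bar 7: v0=F3 v1=D4 downbeat M6
bar 8: v0=A3 v1=F4 downbeat m6
bar 9: v0=G3 v1=G4 downbeat P8
  -> R2 @ bar 2 tick 0 v(0, 1): E3/C4 m6 -> G3/D4 P5 similar

(2, 0, R2, (0, 1))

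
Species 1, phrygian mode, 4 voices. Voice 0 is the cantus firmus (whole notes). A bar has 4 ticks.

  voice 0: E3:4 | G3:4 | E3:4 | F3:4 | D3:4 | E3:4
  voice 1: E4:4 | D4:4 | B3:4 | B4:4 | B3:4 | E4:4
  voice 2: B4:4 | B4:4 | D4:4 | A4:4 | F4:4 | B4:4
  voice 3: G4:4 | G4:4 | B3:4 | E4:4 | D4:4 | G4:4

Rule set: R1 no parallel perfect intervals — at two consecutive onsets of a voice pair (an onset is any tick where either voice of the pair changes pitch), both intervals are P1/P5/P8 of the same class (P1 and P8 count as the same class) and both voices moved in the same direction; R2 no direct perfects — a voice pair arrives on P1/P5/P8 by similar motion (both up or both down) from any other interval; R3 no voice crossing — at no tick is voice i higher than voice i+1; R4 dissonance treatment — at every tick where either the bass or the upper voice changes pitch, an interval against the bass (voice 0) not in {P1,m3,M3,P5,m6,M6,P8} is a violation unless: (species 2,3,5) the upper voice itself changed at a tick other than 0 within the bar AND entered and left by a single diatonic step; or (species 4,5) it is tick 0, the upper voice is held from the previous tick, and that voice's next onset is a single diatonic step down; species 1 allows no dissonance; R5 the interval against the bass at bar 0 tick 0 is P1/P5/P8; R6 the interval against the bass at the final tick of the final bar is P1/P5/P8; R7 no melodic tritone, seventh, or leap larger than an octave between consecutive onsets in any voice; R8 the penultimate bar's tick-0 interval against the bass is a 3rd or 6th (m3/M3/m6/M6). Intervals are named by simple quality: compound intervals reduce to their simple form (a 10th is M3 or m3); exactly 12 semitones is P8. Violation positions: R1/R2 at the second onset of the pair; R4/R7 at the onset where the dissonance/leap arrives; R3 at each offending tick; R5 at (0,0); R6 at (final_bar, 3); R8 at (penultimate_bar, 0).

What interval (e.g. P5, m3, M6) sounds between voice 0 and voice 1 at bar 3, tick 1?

voice 0=F3 voice 1=B4 -> TT

TT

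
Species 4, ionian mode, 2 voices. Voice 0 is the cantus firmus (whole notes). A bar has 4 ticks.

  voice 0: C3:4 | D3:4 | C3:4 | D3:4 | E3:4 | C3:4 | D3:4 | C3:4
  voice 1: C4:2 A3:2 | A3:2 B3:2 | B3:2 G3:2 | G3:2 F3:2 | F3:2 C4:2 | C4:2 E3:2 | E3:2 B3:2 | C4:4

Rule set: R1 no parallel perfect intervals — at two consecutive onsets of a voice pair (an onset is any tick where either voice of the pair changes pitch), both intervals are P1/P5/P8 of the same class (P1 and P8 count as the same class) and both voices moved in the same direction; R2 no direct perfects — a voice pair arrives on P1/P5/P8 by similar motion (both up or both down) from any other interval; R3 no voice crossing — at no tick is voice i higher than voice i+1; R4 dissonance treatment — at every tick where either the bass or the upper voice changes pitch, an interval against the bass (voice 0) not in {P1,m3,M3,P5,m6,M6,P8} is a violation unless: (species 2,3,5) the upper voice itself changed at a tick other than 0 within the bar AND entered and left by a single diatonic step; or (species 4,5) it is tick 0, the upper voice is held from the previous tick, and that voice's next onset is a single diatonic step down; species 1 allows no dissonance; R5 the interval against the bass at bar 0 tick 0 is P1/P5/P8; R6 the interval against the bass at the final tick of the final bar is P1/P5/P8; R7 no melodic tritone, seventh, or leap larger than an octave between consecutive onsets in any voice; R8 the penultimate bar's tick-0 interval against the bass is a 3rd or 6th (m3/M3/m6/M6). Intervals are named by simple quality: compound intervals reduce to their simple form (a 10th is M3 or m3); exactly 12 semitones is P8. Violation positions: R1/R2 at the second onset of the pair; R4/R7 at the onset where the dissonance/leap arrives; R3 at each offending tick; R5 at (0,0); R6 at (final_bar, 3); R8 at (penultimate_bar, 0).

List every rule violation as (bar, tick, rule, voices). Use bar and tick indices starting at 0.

(2, 0, R4, (0, 1))
(4, 0, R4, (0, 1))
(6, 0, R4, (0, 1))
(6, 0, R8, (0, 1))

bar 0: v0=C3 v1=C4 downbeat P8
bar 1: v0=D3 v1=A3 downbeat P5
bar 2: v0=C3 v1=B3 downbeat M7
bar 3: v0=D3 v1=G3 downbeat P4
bar 4: v0=E3 v1=F3 downbeat m2
bar 5: v0=C3 v1=C4 downbeat P8
bar 6: v0=D3 v1=E3 downbeat M2
bar 7: v0=C3 v1=C4 downbeat P8
  -> R4 @ bar 2 tick 0 v(0, 1): C3/B3 M7 untreated
  -> R4 @ bar 4 tick 0 v(0, 1): E3/F3 m2 untreated
  -> R4 @ bar 6 tick 0 v(0, 1): D3/E3 M2 untreated
  -> R8 @ bar 6 tick 0 v(0, 1): penult M2 not 3rd/6th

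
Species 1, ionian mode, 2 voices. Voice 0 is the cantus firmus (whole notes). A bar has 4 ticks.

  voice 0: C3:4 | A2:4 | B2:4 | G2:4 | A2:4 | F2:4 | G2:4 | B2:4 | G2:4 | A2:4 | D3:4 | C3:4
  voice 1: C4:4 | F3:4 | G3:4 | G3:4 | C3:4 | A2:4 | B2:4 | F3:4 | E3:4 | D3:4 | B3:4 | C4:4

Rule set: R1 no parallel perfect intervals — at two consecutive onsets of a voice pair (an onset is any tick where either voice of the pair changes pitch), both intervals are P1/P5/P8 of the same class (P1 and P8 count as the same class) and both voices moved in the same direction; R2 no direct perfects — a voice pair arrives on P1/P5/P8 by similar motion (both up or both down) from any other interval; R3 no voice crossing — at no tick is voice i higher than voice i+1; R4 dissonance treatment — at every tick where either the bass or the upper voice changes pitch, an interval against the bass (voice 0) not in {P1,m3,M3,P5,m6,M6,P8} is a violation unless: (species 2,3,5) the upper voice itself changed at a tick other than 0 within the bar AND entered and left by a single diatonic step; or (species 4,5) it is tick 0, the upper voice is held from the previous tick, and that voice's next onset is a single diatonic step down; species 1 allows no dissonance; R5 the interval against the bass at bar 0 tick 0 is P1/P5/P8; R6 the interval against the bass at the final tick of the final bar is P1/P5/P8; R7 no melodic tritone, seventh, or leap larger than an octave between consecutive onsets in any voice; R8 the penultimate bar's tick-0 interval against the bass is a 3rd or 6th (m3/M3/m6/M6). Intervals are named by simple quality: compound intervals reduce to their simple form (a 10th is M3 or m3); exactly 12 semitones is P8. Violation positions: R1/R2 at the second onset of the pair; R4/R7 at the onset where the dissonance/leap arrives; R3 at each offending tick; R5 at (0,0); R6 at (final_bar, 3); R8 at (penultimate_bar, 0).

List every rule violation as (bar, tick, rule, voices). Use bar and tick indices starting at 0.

bar 0: v0=C3 v1=C4 downbeat P8
bar 1: v0=A2 v1=F3 downbeat m6
bar 2: v0=B2 v1=G3 downbeat m6
bar 3: v0=G2 v1=G3 downbeat P8
bar 4: v0=A2 v1=C3 downbeat m3
bar 5: v0=F2 v1=A2 downbeat M3
bar 6: v0=G2 v1=B2 downbeat M3
bar 7: v0=B2 v1=F3 downbeat TT
bar 8: v0=G2 v1=E3 downbeat M6
bar 9: v0=A2 v1=D3 downbeat P4
bar 10: v0=D3 v1=B3 downbeat M6
bar 11: v0=C3 v1=C4 downbeat P8
  -> R4 @ bar 7 tick 0 v(0, 1): B2/F3 TT untreated
  -> R7 @ bar 7 tick 0 v(1,): B2->F3 leap 6st
  -> R4 @ bar 9 tick 0 v(0, 1): A2/D3 P4 untreated

(7, 0, R4, (0, 1))
(7, 0, R7, (1,))
(9, 0, R4, (0, 1))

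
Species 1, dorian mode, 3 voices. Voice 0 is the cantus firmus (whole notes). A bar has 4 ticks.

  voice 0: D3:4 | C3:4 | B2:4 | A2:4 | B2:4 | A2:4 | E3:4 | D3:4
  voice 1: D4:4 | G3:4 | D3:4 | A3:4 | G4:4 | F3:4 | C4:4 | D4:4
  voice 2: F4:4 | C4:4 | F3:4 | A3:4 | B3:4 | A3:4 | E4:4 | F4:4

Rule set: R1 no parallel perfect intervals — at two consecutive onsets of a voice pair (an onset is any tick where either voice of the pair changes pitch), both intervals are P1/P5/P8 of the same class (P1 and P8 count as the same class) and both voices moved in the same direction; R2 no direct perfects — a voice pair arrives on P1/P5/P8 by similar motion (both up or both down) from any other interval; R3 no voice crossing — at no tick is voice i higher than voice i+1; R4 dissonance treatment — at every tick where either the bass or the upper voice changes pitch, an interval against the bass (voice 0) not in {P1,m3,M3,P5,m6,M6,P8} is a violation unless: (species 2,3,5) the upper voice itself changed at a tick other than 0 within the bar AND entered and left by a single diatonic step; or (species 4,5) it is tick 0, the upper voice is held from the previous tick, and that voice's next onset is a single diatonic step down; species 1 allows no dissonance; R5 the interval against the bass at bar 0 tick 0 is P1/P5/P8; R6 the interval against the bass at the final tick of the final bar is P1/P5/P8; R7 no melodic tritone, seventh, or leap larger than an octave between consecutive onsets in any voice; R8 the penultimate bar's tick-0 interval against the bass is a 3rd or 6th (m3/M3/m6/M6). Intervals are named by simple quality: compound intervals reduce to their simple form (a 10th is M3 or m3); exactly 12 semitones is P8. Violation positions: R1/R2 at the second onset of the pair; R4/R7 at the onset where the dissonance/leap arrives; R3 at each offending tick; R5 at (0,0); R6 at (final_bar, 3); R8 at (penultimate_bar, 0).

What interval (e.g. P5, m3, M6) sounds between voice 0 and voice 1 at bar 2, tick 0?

voice 0=B2 voice 1=D3 -> m3

m3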